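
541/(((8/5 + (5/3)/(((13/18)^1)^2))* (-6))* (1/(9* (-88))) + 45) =15085785/1255838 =12.01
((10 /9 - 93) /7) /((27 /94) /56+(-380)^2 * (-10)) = 621904 /68410943757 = 0.00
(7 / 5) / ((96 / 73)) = 511 / 480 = 1.06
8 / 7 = 1.14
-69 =-69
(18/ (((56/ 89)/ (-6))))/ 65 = -2403/ 910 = -2.64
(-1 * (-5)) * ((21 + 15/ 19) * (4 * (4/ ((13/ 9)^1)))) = 298080/ 247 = 1206.80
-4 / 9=-0.44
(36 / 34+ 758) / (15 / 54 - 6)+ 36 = -169236 / 1751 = -96.65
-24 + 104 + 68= 148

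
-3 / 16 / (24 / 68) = -17 / 32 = -0.53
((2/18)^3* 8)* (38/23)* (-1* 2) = -608/16767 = -0.04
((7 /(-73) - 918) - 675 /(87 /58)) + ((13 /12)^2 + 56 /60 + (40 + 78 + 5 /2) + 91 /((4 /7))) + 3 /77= -4395981683 /4047120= -1086.20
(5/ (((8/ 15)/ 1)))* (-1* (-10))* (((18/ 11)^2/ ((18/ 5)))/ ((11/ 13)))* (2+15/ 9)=73125/ 242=302.17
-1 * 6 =-6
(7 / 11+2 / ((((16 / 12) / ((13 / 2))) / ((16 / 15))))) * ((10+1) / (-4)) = -607 / 20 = -30.35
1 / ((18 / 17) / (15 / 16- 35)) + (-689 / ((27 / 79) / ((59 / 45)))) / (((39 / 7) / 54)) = -110809759 / 4320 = -25650.41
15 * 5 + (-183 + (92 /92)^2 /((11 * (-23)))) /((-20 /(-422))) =-957955 /253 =-3786.38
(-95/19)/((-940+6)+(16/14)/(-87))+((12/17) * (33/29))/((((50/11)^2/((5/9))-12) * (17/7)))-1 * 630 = -190707446251434/302719113509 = -629.98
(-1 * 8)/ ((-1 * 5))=8/ 5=1.60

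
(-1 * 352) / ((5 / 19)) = -6688 / 5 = -1337.60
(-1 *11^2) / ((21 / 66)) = -2662 / 7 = -380.29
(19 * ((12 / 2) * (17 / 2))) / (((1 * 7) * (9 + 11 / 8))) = 7752 / 581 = 13.34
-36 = -36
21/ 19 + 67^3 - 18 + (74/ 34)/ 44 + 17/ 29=123952167783/ 412148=300746.74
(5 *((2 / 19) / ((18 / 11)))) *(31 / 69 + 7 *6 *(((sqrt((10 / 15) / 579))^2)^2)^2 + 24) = 93850056072243625 / 11934437803449471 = 7.86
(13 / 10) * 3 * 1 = 39 / 10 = 3.90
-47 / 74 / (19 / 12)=-282 / 703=-0.40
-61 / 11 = -5.55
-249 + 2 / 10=-248.80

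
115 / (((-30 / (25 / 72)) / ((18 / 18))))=-575 / 432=-1.33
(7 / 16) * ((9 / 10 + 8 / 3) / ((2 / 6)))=749 / 160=4.68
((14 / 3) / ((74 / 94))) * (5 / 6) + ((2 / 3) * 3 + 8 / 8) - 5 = 979 / 333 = 2.94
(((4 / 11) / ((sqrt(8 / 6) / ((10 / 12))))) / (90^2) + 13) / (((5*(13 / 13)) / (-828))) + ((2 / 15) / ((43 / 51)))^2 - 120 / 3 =-101361024 / 46225 - 23*sqrt(3) / 7425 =-2192.78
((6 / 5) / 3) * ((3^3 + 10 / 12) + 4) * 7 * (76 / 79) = 101612 / 1185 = 85.75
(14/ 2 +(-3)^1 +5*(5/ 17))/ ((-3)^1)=-31/ 17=-1.82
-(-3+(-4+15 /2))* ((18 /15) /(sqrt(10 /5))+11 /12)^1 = -11 /24 - 3* sqrt(2) /10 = -0.88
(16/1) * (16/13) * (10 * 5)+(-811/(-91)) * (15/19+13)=1107.51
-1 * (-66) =66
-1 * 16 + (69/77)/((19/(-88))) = -2680/133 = -20.15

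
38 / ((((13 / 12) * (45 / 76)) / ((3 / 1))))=11552 / 65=177.72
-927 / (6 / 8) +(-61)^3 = -228217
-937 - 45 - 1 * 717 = -1699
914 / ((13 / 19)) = 17366 / 13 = 1335.85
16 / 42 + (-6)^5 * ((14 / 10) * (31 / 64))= -5272.72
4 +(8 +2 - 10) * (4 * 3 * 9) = 4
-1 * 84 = -84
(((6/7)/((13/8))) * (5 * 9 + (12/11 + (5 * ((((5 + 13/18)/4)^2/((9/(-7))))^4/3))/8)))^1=25.02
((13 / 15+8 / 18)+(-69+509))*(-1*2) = -39718 / 45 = -882.62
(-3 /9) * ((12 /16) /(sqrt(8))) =-sqrt(2) /16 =-0.09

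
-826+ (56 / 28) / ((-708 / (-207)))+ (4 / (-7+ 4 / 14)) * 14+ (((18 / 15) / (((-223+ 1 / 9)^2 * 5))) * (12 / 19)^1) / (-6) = -37450889315867 / 44918301850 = -833.76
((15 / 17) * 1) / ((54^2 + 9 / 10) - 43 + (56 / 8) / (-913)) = 136950 / 446056829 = 0.00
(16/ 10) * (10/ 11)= 16/ 11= 1.45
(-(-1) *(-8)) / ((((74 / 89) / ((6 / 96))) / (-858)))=38181 / 74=515.96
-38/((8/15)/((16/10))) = -114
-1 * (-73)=73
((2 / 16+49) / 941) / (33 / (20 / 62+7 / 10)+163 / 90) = 5606145 / 3660004444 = 0.00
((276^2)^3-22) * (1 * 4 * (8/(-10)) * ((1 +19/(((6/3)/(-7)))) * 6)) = 2779502221120693152/5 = 555900444224138630.40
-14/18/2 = -7/18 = -0.39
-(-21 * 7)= 147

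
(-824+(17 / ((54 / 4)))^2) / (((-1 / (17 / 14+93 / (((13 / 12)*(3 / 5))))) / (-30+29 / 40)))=-921841642487 / 265356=-3473980.77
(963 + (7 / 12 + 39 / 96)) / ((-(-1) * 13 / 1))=92543 / 1248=74.15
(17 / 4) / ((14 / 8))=17 / 7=2.43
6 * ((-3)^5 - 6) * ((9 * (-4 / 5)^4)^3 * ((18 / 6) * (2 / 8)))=-13704376614912 / 244140625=-56133.13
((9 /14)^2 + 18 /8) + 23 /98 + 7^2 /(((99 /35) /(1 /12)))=252731 /58212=4.34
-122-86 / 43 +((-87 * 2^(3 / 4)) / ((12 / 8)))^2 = -124 +6728 * sqrt(2) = 9390.83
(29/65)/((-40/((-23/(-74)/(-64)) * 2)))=667/6156800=0.00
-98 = -98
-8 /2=-4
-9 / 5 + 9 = 36 / 5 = 7.20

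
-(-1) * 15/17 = 15/17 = 0.88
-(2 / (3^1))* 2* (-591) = 788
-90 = -90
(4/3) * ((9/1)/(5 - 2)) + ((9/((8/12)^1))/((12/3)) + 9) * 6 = 313/4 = 78.25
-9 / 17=-0.53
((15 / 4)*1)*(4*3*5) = 225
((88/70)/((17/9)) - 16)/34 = -4562/10115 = -0.45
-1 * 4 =-4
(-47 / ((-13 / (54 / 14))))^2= 1610361 / 8281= 194.46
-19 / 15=-1.27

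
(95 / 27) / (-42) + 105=118975 / 1134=104.92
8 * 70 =560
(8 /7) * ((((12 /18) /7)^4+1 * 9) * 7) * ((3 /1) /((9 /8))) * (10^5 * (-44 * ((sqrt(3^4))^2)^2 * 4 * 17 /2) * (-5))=2262397927680000000 /2401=942273189371095.38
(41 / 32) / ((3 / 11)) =451 / 96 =4.70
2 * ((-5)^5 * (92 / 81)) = -575000 / 81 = -7098.77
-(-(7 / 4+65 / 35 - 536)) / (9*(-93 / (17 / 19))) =84473 / 148428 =0.57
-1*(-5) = 5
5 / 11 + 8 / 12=37 / 33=1.12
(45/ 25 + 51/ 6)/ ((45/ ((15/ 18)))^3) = 103/ 1574640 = 0.00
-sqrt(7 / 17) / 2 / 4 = -sqrt(119) / 136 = -0.08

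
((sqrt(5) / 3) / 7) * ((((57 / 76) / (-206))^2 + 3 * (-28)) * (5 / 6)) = -95056625 * sqrt(5) / 28516992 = -7.45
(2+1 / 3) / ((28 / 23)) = 23 / 12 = 1.92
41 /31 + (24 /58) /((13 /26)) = 1933 /899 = 2.15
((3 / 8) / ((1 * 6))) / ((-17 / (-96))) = 0.35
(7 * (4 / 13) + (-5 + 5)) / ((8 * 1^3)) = 7 / 26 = 0.27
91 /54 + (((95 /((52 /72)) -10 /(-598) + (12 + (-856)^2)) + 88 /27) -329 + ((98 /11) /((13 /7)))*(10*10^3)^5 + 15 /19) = 539607600000000824007151121 /1124838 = 479720279720280452836.01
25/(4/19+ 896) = 475/17028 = 0.03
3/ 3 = 1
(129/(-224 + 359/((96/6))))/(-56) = 2/175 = 0.01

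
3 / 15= 1 / 5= 0.20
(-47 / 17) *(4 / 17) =-188 / 289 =-0.65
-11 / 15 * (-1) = 0.73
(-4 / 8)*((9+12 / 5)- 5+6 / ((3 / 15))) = -91 / 5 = -18.20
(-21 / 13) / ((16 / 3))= -63 / 208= -0.30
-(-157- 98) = 255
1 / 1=1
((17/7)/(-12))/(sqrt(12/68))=-17 * sqrt(51)/252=-0.48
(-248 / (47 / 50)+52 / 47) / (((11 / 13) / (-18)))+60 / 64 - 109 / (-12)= 138941413 / 24816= 5598.86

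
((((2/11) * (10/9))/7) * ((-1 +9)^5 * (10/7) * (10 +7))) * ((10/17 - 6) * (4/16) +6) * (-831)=-88690432.16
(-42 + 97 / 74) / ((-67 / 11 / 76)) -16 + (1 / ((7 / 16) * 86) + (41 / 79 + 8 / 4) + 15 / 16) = 467045629075 / 943170256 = 495.19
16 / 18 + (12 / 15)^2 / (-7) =1256 / 1575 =0.80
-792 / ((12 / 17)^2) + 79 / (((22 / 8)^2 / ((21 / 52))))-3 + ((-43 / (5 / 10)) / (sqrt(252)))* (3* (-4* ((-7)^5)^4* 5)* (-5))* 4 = -196060997188418059600* sqrt(7)-4996733 / 3146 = -518728640359888092373.79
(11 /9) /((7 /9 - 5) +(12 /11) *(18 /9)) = -121 /202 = -0.60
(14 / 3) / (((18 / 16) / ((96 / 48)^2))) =448 / 27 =16.59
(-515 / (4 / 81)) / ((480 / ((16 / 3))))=-115.88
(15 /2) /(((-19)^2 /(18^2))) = 2430 /361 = 6.73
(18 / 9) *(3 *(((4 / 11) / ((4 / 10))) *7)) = 420 / 11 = 38.18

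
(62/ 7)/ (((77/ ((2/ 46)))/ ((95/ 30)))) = 589/ 37191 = 0.02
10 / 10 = 1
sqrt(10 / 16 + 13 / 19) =sqrt(7562) / 76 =1.14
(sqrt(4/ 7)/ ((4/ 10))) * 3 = 5.67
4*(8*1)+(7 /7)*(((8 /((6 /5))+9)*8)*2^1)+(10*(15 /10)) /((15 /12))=884 /3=294.67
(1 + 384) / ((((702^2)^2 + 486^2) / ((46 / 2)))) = 8855 / 242856018612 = 0.00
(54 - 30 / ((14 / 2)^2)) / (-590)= -1308 / 14455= -0.09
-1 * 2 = -2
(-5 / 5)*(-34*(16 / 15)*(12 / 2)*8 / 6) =290.13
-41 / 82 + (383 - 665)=-565 / 2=-282.50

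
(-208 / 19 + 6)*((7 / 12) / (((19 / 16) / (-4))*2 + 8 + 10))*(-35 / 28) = 6580 / 31749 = 0.21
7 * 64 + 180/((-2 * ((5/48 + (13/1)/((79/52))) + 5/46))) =334811872/764869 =437.74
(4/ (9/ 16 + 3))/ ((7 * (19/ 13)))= 0.11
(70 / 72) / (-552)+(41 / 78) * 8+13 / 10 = 7108589 / 1291680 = 5.50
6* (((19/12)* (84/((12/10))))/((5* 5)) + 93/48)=1529/40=38.22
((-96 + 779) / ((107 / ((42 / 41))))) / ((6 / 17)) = 81277 / 4387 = 18.53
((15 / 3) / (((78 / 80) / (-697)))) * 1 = -139400 / 39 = -3574.36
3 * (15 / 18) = 5 / 2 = 2.50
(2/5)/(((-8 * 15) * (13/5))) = -1/780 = -0.00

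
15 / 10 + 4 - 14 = -17 / 2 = -8.50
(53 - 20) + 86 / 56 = 967 / 28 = 34.54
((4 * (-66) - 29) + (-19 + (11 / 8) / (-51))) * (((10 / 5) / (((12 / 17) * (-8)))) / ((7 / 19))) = 299.95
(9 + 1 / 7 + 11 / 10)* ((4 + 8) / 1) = 4302 / 35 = 122.91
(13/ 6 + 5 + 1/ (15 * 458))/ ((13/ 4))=32824/ 14885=2.21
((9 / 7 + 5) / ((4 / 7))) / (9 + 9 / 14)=154 / 135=1.14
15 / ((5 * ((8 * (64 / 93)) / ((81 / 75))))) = 7533 / 12800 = 0.59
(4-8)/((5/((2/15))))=-0.11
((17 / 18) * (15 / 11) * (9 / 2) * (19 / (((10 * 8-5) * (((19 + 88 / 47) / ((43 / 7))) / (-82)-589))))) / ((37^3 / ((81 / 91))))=-2167892343 / 49495448328576250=-0.00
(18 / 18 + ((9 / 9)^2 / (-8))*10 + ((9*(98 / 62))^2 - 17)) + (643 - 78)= 2883475 / 3844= 750.12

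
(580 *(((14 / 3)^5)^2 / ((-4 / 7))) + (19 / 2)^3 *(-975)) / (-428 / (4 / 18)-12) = 2349142690068845 / 915495696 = 2565978.96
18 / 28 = 9 / 14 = 0.64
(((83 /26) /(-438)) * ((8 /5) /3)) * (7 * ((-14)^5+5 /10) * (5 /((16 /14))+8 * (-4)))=-3541388473 /8760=-404268.09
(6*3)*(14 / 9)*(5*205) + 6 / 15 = 143502 / 5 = 28700.40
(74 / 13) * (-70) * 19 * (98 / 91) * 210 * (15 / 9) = -482258000 / 169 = -2853597.63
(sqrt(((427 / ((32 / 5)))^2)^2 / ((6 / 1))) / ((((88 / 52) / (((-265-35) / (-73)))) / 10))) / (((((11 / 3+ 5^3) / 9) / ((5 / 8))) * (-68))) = -999960609375 * sqrt(6) / 86331981824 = -28.37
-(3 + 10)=-13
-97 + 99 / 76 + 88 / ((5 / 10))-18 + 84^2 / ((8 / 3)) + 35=208491 / 76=2743.30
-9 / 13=-0.69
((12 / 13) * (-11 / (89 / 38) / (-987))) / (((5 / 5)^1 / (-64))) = -107008 / 380653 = -0.28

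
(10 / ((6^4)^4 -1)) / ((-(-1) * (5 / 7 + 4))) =2 / 2659903627029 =0.00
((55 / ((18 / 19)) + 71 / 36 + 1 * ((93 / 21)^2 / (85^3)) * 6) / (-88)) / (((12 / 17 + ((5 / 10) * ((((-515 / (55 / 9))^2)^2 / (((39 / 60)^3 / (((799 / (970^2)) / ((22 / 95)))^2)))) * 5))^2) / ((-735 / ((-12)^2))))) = 701879462863807334021216265765481600853429639 / 7683868542263767653048528752127973703508665585443200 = 0.00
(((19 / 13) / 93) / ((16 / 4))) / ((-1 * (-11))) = 0.00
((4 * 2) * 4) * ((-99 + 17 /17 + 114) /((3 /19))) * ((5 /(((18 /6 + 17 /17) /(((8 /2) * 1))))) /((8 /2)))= 12160 /3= 4053.33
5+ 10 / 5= 7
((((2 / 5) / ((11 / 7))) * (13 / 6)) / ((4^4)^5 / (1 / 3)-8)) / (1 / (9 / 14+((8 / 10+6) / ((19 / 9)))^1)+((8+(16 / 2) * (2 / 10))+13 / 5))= 155883 / 11615523410285831080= 0.00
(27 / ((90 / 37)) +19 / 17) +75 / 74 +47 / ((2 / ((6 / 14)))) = 1026013 / 44030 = 23.30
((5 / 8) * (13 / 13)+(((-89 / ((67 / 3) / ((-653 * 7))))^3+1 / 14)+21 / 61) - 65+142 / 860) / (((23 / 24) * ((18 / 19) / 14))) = 8455827527220181424205667 / 90723655135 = 93204220163281.69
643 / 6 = 107.17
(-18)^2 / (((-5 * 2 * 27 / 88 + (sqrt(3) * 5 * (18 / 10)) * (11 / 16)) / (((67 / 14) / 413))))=4245120 / 38857931 + 8560992 * sqrt(3) / 38857931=0.49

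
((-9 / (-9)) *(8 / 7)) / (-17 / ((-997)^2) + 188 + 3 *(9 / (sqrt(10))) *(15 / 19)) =71527717810688080 / 11751182392436827221 - 1351657724366808 *sqrt(10) / 19585303987394712035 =0.01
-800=-800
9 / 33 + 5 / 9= 82 / 99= 0.83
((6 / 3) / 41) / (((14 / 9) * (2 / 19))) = 171 / 574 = 0.30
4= 4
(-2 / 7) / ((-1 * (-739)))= -2 / 5173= -0.00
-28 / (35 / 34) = -136 / 5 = -27.20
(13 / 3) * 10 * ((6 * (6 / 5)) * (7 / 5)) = 2184 / 5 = 436.80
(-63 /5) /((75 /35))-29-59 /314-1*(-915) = 6907467 /7850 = 879.93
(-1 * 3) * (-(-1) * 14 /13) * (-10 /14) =2.31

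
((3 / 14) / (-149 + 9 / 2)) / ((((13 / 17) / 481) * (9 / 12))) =-148 / 119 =-1.24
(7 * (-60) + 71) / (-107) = 349 / 107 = 3.26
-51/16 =-3.19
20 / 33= 0.61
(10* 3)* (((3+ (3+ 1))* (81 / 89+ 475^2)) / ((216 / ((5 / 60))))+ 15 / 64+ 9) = 1426952015 / 76896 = 18556.91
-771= -771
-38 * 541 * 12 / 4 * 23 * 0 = 0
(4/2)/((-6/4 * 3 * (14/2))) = -0.06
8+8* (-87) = -688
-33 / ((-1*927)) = 0.04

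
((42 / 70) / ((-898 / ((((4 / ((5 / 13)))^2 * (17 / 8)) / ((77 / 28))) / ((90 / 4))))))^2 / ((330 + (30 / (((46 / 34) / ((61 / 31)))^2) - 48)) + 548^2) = 0.00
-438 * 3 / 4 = -657 / 2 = -328.50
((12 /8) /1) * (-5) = -15 /2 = -7.50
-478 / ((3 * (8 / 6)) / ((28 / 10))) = -1673 / 5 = -334.60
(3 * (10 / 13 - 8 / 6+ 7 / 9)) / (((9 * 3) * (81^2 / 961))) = 24025 / 6908733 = 0.00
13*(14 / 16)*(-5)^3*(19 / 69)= -391.53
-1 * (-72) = 72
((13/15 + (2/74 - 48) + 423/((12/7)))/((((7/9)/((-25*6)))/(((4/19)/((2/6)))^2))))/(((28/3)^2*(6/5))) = -2692494675/18325804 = -146.92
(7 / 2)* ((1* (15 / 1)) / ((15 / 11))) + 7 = 91 / 2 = 45.50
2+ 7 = 9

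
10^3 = 1000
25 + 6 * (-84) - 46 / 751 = -359775 / 751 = -479.06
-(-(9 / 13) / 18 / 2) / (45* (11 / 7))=7 / 25740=0.00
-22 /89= -0.25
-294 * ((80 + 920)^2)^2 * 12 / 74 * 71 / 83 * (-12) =1502928000000000000 / 3071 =489393682839465.97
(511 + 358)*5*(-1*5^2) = -108625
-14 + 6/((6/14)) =0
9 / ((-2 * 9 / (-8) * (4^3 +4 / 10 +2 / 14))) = 140 / 2259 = 0.06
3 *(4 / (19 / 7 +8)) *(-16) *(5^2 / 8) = -56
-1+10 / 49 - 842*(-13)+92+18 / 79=42725899 / 3871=11037.43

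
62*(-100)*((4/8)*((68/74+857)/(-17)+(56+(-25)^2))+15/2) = -1258727100/629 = -2001155.96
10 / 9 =1.11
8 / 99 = 0.08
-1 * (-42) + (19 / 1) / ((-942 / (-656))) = 26014 / 471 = 55.23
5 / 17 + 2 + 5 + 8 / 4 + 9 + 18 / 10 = 1708 / 85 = 20.09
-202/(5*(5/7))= -1414/25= -56.56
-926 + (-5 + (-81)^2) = 5630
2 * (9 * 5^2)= 450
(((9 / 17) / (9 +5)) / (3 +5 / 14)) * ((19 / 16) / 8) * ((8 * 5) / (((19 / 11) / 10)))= 2475 / 6392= 0.39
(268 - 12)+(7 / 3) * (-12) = 228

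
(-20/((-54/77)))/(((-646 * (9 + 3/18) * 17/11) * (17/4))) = -616/840123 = -0.00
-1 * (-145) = 145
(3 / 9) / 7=0.05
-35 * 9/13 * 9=-2835/13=-218.08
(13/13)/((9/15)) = 5/3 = 1.67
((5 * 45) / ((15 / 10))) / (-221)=-150 / 221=-0.68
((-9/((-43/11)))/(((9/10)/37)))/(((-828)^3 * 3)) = -2035/36614299104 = -0.00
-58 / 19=-3.05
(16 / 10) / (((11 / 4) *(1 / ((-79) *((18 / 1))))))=-45504 / 55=-827.35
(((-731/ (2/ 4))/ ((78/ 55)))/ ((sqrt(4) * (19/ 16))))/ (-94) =160820/ 34827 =4.62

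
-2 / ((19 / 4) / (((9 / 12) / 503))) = -6 / 9557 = -0.00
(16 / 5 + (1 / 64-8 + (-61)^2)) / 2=1189189 / 640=1858.11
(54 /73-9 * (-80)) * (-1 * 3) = -2162.22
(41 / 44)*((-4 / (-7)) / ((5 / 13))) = 533 / 385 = 1.38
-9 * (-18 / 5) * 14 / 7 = 324 / 5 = 64.80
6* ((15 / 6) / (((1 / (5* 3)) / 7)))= 1575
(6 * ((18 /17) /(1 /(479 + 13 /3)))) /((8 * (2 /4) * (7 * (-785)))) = -2610 /18683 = -0.14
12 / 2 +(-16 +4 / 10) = -48 / 5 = -9.60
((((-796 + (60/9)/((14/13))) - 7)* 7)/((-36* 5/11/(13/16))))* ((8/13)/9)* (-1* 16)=-368126/1215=-302.98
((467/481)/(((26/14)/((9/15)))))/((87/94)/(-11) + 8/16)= 5070219/6721975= 0.75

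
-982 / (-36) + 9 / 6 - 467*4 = -16553 / 9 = -1839.22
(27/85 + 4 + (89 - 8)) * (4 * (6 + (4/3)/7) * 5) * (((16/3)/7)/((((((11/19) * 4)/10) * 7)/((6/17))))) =116979200/66759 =1752.26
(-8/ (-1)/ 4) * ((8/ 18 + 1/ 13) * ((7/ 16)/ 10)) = 427/ 9360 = 0.05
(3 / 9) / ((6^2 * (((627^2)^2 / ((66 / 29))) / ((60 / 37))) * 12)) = 5 / 271362421010934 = 0.00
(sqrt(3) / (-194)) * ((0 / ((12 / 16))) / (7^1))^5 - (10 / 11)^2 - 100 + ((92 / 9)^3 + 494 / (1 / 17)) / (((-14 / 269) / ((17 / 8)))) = -1909726535995 / 4939704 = -386607.48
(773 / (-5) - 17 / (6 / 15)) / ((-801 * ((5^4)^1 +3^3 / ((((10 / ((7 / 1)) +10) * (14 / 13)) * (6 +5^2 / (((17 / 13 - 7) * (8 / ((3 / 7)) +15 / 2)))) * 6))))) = 79141344 / 201035563039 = 0.00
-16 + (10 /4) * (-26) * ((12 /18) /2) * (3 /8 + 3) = -89.12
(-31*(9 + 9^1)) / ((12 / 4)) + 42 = -144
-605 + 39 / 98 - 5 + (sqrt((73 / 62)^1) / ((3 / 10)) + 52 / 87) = -5192371 / 8526 + 5 * sqrt(4526) / 93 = -605.39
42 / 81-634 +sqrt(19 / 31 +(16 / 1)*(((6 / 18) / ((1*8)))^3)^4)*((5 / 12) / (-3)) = -17104 / 27-5*sqrt(1344405289989833665) / 53317730304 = -633.59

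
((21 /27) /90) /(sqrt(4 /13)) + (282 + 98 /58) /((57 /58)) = 7 * sqrt(13) /1620 + 866 /3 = 288.68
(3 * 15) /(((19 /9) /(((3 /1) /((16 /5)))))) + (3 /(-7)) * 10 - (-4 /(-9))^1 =15.25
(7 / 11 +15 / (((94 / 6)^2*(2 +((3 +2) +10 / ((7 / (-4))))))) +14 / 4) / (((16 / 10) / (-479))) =-486972955 / 388784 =-1252.55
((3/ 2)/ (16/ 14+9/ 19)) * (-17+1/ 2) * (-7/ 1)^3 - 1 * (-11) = 4525741/ 860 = 5262.49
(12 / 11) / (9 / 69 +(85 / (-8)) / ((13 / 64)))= -0.02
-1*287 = -287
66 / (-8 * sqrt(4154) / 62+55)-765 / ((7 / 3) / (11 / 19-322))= 264 * sqrt(4154) / 91631+1284275203005 / 12186923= 105381.60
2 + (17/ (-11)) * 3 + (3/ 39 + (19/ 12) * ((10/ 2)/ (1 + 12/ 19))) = 2.29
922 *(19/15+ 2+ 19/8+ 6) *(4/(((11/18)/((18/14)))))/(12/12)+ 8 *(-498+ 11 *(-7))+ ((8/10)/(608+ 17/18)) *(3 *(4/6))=32888898026/383635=85729.66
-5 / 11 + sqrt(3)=1.28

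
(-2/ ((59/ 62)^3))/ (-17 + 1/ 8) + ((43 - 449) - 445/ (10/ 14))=-28526410537/ 27726165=-1028.86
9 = 9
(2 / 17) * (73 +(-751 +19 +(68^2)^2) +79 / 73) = 3121584840 / 1241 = 2515378.60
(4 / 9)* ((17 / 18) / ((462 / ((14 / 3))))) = 34 / 8019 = 0.00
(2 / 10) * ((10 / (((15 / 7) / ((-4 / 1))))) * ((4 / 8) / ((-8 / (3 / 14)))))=1 / 20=0.05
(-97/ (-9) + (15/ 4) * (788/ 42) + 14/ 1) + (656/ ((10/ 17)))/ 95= 6396401/ 59850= 106.87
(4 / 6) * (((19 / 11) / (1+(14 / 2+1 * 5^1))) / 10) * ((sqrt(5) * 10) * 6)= 76 * sqrt(5) / 143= 1.19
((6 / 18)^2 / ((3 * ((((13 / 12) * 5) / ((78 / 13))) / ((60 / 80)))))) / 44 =1 / 1430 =0.00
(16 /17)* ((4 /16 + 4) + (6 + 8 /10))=52 /5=10.40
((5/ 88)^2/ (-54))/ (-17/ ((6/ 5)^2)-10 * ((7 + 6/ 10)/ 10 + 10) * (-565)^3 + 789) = -25/ 8115527174482464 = -0.00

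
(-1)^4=1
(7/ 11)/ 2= 7/ 22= 0.32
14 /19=0.74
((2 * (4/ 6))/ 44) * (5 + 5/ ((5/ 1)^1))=2/ 11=0.18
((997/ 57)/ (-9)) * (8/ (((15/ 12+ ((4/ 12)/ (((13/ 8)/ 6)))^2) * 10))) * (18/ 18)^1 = -2695888/ 4793985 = -0.56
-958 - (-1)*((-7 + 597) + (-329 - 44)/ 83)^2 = 2355068747/ 6889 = 341859.30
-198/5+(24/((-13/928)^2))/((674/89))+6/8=18350637759/1139060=16110.33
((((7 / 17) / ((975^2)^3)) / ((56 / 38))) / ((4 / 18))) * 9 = 19 / 1442386283203125000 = 0.00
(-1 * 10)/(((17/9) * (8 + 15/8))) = -0.54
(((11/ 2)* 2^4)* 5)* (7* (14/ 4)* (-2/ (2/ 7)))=-75460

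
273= 273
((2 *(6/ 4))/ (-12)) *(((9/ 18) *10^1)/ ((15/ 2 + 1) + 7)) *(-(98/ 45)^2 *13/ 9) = 62426/ 112995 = 0.55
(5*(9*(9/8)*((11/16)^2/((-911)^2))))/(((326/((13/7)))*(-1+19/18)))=5733585/1939332835328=0.00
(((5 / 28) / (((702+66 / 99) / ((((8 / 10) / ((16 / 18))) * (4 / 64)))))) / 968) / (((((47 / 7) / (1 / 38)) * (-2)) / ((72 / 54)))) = -9 / 233242341376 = -0.00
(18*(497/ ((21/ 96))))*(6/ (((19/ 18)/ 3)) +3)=15581376/ 19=820072.42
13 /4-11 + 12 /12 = -27 /4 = -6.75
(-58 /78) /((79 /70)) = -2030 /3081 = -0.66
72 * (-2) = -144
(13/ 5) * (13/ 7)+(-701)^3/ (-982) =12056689493/ 34370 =350791.08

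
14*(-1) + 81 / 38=-11.87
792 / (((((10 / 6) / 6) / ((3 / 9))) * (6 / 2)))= 1584 / 5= 316.80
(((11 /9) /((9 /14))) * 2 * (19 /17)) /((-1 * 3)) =-1.42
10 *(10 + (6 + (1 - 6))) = 110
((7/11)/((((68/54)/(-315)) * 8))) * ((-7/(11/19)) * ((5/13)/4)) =39590775/1711424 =23.13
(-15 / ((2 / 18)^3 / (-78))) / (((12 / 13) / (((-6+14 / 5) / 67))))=-2956824 / 67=-44131.70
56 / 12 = 14 / 3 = 4.67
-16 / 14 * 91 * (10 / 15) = -208 / 3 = -69.33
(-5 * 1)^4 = 625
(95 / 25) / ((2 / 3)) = 5.70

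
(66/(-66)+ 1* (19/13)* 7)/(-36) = -10/39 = -0.26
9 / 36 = 1 / 4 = 0.25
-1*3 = -3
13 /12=1.08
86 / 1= 86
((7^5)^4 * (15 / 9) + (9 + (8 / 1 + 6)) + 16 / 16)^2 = 159170144022725757093967612761245929 / 9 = 17685571558080639677107510000000000.00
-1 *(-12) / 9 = 4 / 3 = 1.33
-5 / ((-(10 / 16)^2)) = 12.80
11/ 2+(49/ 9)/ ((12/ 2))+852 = 23177/ 27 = 858.41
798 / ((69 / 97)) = 25802 / 23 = 1121.83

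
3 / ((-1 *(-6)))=1 / 2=0.50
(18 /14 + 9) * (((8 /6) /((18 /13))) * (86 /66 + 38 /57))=13520 /693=19.51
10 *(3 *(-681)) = -20430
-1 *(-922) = 922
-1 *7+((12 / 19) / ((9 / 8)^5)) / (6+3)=-23429479 / 3365793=-6.96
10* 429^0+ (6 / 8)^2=169 / 16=10.56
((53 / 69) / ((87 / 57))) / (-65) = -1007 / 130065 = -0.01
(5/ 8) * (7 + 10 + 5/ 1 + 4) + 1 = 69/ 4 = 17.25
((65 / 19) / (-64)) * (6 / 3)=-65 / 608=-0.11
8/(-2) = -4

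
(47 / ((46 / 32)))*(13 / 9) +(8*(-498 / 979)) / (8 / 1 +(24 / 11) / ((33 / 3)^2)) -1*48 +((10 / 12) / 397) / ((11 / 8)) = -2983994627 / 2333143989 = -1.28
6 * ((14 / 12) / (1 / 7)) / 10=49 / 10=4.90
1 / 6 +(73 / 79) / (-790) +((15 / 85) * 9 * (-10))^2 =6829010977 / 27054735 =252.41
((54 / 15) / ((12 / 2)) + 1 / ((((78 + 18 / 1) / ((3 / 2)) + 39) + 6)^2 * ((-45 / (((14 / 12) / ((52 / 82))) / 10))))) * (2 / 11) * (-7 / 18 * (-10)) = 318453821 / 750641580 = 0.42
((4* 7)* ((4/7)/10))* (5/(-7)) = -8/7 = -1.14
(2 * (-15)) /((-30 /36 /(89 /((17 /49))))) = 156996 /17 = 9235.06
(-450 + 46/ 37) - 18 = -17270/ 37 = -466.76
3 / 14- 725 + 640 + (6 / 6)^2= -1173 / 14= -83.79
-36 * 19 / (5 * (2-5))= 228 / 5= 45.60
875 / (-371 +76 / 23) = -20125 / 8457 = -2.38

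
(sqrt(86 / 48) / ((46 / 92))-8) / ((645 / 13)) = -104 / 645+13*sqrt(258) / 3870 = -0.11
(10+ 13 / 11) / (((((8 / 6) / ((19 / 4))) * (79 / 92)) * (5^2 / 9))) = 1451277 / 86900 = 16.70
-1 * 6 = -6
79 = 79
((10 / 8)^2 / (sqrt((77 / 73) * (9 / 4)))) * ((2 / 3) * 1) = 25 * sqrt(5621) / 2772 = 0.68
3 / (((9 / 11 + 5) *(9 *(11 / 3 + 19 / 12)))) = 0.01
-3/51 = -1/17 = -0.06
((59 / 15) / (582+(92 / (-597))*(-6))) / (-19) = -11741 / 33060570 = -0.00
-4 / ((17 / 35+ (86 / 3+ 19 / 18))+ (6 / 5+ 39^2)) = -2520 / 978017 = -0.00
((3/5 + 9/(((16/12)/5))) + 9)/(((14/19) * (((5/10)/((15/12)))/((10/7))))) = 82365/392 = 210.11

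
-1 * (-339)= 339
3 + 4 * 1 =7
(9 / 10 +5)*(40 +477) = 30503 / 10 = 3050.30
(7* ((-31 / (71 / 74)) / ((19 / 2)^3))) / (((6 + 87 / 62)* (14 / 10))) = -5689120 / 223527951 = -0.03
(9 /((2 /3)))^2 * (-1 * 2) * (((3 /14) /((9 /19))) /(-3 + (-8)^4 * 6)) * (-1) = 1539 /229348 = 0.01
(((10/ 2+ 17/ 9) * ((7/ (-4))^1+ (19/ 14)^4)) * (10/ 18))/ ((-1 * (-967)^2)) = -3259805/ 484952116824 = -0.00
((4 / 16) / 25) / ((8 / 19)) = 19 / 800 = 0.02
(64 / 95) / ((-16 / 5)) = -4 / 19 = -0.21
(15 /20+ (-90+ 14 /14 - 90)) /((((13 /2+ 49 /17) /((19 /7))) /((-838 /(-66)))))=-96495281 /147378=-654.75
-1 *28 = -28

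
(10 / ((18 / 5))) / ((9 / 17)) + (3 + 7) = 1235 / 81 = 15.25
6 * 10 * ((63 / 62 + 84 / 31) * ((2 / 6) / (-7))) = -330 / 31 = -10.65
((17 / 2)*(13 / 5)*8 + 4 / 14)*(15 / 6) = 3099 / 7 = 442.71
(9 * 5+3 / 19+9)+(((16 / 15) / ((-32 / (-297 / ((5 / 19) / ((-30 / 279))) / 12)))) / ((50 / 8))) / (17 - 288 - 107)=54.16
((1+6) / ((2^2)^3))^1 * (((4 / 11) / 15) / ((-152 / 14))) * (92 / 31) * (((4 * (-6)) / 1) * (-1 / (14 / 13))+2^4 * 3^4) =-0.96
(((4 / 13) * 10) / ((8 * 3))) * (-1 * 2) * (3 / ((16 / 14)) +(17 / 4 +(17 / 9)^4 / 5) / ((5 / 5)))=-2472443 / 1023516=-2.42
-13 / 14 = -0.93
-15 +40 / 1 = 25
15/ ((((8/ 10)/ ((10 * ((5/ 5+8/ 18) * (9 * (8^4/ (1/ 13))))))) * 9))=43264000/ 3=14421333.33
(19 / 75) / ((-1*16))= -19 / 1200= -0.02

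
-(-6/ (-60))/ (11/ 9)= -9/ 110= -0.08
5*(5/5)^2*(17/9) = 9.44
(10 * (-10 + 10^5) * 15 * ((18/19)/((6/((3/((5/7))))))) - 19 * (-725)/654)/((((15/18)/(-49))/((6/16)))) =-3633660693075/16568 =-219318004.17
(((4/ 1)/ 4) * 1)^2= 1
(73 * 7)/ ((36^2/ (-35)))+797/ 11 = 836177/ 14256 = 58.65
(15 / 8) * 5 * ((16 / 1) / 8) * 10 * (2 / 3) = 125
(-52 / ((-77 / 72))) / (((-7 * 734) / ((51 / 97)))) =-95472 / 19187861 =-0.00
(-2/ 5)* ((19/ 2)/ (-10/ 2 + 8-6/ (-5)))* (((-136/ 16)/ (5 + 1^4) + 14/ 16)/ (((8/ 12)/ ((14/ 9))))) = 247/ 216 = 1.14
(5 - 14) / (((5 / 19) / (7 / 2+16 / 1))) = -6669 / 10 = -666.90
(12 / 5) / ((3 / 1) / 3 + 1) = 6 / 5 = 1.20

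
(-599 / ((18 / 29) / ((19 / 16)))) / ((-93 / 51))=5610833 / 8928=628.45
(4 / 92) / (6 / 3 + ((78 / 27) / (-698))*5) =3141 / 142991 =0.02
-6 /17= -0.35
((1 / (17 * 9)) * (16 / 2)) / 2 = 4 / 153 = 0.03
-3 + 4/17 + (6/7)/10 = -1594/595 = -2.68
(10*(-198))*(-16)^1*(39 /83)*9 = 11119680 /83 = 133972.05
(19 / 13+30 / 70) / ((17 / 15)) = 2580 / 1547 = 1.67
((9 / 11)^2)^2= 6561 / 14641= 0.45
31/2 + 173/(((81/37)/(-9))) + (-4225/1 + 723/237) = -6992929/1422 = -4917.67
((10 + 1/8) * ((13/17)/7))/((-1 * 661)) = -1053/629272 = -0.00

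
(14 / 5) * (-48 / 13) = -672 / 65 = -10.34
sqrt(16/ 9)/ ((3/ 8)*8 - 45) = -2/ 63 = -0.03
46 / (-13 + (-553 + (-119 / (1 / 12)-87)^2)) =46 / 2294659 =0.00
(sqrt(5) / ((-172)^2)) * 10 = 5 * sqrt(5) / 14792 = 0.00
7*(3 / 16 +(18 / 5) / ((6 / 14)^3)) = 77147 / 240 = 321.45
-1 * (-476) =476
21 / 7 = 3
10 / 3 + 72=226 / 3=75.33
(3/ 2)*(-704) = -1056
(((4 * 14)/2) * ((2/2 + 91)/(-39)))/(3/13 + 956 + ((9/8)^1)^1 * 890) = -10304/305367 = -0.03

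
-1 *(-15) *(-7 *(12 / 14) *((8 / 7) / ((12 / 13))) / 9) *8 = -2080 / 21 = -99.05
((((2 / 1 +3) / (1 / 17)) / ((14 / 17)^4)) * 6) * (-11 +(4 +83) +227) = 335966.79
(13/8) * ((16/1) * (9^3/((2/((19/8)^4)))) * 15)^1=18525781755/4096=4522895.94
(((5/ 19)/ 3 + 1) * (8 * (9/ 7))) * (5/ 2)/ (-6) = -620/ 133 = -4.66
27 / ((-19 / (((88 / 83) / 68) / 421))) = -594 / 11286589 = -0.00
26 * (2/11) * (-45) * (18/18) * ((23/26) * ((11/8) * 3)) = -3105/4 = -776.25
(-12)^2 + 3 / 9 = 433 / 3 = 144.33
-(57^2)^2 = -10556001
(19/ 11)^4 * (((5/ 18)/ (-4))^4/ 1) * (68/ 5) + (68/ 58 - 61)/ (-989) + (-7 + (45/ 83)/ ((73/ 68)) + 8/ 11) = -97509024609407831209/ 17093696038140496896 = -5.70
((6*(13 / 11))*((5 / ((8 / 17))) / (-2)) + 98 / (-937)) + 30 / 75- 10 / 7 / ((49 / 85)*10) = -5320324969 / 141412040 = -37.62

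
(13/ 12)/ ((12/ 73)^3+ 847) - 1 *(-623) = 2463340530673/ 3953989524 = 623.00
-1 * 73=-73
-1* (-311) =311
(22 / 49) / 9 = 22 / 441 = 0.05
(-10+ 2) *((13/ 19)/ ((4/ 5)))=-130/ 19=-6.84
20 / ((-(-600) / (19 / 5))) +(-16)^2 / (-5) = -7661 / 150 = -51.07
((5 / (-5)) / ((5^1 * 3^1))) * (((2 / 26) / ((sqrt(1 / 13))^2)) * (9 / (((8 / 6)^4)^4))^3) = -19383245667680019896796723 / 396140812571321687967719751680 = -0.00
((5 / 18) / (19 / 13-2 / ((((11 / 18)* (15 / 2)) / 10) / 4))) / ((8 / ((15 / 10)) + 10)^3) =-2145 / 445214864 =-0.00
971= 971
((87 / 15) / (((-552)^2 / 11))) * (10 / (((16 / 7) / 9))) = 2233 / 270848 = 0.01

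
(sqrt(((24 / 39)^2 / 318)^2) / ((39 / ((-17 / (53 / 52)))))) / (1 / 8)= -17408 / 4272489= -0.00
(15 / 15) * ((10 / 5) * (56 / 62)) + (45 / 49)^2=197231 / 74431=2.65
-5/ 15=-1/ 3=-0.33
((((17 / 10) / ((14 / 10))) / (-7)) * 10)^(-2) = 2401 / 7225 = 0.33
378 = 378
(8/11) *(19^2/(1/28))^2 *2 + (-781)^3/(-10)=21587641191/110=196251283.55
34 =34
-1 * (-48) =48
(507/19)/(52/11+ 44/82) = 228657/45106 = 5.07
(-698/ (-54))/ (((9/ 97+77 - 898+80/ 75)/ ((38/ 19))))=-0.03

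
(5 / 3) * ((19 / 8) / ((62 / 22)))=1045 / 744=1.40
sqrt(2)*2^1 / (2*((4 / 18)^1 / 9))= 81*sqrt(2) / 2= 57.28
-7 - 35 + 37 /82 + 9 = -2669 /82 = -32.55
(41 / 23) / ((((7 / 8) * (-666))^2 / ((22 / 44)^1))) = 328 / 124971903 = 0.00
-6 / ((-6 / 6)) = 6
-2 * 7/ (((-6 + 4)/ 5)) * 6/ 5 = 42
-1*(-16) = 16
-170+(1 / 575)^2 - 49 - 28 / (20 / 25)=-83978749 / 330625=-254.00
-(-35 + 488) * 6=-2718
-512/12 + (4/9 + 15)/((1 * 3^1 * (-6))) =-7051/162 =-43.52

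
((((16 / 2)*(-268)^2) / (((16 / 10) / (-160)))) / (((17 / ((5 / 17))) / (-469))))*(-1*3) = -404225472000 / 289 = -1398704055.36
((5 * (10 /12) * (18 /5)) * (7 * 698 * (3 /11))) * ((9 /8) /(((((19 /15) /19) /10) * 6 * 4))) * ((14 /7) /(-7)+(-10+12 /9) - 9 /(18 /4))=-135455625 /88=-1539268.47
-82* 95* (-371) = 2890090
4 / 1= 4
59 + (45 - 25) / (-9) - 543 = -4376 / 9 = -486.22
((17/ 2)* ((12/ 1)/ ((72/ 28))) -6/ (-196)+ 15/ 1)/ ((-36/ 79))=-1270399/ 10584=-120.03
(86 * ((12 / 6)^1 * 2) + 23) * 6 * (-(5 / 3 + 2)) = -8074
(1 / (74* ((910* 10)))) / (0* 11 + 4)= 1 / 2693600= 0.00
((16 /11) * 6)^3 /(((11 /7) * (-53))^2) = 43352064 /452392259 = 0.10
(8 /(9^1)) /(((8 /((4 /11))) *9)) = 4 /891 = 0.00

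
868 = 868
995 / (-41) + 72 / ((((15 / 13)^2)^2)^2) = -15782120387 / 11675390625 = -1.35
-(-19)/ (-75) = -19/ 75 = -0.25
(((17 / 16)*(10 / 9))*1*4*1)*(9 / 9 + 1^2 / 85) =43 / 9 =4.78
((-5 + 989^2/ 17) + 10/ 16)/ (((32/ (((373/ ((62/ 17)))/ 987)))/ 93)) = 2918491129/ 168448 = 17325.77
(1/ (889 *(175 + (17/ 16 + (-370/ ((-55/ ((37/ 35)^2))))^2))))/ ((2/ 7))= 1452605000/ 85814538276727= 0.00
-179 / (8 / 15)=-335.62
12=12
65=65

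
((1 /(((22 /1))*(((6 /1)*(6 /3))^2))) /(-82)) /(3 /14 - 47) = 7 /85076640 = 0.00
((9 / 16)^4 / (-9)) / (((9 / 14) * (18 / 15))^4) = -1500625 / 47775744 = -0.03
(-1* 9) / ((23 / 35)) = -315 / 23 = -13.70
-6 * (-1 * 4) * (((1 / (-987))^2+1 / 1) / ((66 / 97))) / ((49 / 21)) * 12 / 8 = 188988980 / 8334557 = 22.68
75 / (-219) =-25 / 73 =-0.34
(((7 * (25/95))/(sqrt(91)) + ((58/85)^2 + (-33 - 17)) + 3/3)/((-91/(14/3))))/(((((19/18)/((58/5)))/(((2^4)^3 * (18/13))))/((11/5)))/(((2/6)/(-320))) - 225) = -1030909676544/93196938014375 + 2939904 * sqrt(91)/637221970645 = -0.01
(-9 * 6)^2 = 2916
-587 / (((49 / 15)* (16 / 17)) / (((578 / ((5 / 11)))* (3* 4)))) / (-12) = 95169723 / 392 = 242779.91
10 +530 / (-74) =105 / 37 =2.84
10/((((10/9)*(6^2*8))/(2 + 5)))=7/32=0.22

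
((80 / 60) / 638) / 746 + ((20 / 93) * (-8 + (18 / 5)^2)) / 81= 1904197 / 144569205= 0.01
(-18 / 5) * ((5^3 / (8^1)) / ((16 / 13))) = -2925 / 64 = -45.70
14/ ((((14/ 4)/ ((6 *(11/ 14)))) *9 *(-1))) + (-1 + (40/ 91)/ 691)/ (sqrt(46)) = -44/ 21 - 62841 *sqrt(46)/ 2892526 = -2.24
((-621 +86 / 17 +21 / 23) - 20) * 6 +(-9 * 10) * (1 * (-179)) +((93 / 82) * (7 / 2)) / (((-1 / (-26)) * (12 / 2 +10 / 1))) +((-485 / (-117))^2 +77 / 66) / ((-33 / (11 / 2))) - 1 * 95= 257191158616699 / 21067042464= 12208.22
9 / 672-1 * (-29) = 6499 / 224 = 29.01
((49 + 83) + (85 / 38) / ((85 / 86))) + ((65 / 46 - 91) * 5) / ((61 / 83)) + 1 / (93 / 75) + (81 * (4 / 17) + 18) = -12288180063 / 28096478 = -437.36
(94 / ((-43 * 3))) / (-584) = 47 / 37668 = 0.00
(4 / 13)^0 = 1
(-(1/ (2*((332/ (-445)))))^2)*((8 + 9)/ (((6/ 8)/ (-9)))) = 10099275/ 110224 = 91.63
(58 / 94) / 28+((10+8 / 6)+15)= 104051 / 3948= 26.36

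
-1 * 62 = -62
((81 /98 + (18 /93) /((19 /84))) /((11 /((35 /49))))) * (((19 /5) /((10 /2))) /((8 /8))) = 97101 /1169630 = 0.08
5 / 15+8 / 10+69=70.13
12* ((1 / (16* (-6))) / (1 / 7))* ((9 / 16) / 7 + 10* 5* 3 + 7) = -137.45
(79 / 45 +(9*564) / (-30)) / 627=-137 / 513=-0.27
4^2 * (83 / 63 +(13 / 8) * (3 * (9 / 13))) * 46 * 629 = 2172346.35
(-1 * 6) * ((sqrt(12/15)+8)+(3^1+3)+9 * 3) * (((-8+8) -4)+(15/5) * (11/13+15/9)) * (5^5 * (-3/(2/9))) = 4657500 * sqrt(5)/13+477393750/13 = 37523710.51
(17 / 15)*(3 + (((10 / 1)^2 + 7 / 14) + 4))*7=5117 / 6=852.83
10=10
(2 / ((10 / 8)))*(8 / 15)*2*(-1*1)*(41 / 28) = -1312 / 525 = -2.50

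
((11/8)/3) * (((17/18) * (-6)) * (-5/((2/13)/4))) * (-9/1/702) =-935/216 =-4.33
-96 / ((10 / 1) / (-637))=30576 / 5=6115.20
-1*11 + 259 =248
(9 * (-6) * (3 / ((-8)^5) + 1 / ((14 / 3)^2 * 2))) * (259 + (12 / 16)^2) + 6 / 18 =-12338496725 / 38535168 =-320.19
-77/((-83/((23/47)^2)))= 40733/183347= 0.22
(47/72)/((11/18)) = 47/44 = 1.07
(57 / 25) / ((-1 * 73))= -57 / 1825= -0.03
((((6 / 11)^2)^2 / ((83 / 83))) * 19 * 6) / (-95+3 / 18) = -886464 / 8330729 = -0.11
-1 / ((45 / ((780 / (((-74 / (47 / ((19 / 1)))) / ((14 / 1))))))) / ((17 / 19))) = 290836 / 40071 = 7.26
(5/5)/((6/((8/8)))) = 1/6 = 0.17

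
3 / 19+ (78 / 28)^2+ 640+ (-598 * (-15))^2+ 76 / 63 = 2696749280455 / 33516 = 80461549.12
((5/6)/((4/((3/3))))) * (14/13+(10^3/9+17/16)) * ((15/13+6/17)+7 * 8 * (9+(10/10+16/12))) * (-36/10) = -89420104915/1654848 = -54035.24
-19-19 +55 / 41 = -1503 / 41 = -36.66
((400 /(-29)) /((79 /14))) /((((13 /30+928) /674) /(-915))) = 14801040000 /9115889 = 1623.65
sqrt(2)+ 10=11.41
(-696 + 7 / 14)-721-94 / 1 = -3021 / 2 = -1510.50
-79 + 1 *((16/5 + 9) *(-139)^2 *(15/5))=3535348/5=707069.60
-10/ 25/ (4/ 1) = -1/ 10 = -0.10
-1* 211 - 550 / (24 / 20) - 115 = -2353 / 3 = -784.33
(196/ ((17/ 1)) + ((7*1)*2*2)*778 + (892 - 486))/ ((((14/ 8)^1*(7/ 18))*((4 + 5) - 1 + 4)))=323508/ 119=2718.55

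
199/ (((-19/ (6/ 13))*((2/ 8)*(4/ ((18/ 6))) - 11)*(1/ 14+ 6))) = 12537/ 167960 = 0.07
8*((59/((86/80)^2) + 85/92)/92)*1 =8841965/1956242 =4.52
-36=-36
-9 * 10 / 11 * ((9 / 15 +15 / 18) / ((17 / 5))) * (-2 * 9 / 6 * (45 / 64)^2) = 3918375 / 765952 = 5.12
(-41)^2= 1681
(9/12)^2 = 9/16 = 0.56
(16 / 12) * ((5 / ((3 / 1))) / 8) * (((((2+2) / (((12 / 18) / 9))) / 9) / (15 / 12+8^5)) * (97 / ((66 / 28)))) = 27160 / 12976623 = 0.00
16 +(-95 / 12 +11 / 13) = 1393 / 156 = 8.93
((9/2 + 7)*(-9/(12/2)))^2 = 4761/16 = 297.56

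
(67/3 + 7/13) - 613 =-23015/39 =-590.13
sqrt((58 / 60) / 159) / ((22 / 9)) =3 * sqrt(15370) / 11660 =0.03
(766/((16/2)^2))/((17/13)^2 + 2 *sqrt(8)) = -18706103/26573792 + 10938863 *sqrt(2)/6643448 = 1.62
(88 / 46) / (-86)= -22 / 989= -0.02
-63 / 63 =-1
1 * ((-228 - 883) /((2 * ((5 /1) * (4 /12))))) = -3333 /10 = -333.30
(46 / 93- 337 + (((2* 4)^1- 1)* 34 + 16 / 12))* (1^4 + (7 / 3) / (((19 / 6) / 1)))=-99407 / 589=-168.77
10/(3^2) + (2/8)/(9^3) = 3241/2916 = 1.11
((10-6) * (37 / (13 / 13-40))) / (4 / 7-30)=518 / 4017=0.13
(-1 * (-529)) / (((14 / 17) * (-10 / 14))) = -8993 / 10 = -899.30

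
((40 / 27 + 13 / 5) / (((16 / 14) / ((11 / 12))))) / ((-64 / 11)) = -466697 / 829440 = -0.56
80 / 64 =5 / 4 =1.25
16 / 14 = 8 / 7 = 1.14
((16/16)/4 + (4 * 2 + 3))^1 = 45/4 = 11.25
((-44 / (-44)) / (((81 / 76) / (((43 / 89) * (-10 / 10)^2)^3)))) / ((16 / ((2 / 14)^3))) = 1510633 / 78344614908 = 0.00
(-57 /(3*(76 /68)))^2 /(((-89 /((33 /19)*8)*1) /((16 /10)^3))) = -39063552 /211375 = -184.81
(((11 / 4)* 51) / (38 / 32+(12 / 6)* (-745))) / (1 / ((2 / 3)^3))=-0.03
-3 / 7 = -0.43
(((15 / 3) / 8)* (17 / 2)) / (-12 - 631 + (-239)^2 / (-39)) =-3315 / 1315168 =-0.00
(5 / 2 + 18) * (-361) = -14801 / 2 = -7400.50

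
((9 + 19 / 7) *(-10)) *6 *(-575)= 2829000 / 7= 404142.86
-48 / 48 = -1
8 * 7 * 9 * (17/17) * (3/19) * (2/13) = 3024/247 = 12.24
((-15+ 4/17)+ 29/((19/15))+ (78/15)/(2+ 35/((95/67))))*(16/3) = 8389504/188955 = 44.40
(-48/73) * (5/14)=-120/511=-0.23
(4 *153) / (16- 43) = -68 / 3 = -22.67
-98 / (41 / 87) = -207.95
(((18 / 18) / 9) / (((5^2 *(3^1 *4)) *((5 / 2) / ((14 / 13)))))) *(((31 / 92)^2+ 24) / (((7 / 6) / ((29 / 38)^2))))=171645577 / 89373492000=0.00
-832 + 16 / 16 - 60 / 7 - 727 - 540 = -14746 / 7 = -2106.57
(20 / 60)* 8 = 8 / 3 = 2.67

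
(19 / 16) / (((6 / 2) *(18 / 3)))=19 / 288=0.07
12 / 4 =3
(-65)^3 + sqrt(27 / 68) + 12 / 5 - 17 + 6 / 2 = -1373183 / 5 + 3* sqrt(51) / 34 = -274635.97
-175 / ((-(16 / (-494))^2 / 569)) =6074971175 / 64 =94921424.61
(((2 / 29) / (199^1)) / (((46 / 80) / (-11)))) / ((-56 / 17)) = 1870 / 929131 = 0.00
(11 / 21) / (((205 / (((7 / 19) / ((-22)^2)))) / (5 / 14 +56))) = 263 / 2399320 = 0.00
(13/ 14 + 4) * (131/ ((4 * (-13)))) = -9039/ 728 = -12.42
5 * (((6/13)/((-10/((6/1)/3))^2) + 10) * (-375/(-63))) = 81400/273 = 298.17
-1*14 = -14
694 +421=1115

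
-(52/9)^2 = -2704/81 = -33.38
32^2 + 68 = 1092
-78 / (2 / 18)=-702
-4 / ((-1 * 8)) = 1 / 2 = 0.50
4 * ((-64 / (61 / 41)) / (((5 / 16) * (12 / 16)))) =-671744 / 915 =-734.15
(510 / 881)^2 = 260100 / 776161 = 0.34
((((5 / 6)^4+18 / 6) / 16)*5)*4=22565 / 5184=4.35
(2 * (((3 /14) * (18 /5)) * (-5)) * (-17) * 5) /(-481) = -1.36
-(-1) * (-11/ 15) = -11/ 15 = -0.73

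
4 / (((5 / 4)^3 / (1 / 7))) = 256 / 875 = 0.29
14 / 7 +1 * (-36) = -34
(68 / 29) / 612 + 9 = 2350 / 261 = 9.00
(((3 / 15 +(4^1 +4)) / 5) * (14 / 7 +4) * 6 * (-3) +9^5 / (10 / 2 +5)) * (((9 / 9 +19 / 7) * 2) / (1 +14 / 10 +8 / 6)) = 11169171 / 980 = 11397.11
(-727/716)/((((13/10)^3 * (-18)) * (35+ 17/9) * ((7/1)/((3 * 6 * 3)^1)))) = 0.01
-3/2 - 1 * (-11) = 19/2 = 9.50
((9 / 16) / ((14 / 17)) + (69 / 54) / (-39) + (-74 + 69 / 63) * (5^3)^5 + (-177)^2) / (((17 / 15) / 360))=-4373217711855939425 / 6188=-706725551366506.05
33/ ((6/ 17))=187/ 2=93.50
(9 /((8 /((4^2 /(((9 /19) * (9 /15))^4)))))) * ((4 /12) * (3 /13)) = 162901250 /767637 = 212.21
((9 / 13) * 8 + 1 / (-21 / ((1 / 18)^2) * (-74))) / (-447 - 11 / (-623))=-645280705 / 52077454416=-0.01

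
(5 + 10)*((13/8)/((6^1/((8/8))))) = 65/16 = 4.06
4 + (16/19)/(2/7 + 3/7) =492/95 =5.18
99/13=7.62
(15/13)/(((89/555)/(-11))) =-91575/1157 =-79.15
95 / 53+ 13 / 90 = 9239 / 4770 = 1.94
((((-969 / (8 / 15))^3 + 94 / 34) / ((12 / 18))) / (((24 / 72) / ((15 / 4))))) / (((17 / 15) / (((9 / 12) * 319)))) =-21365507480145.74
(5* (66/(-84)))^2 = 3025/196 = 15.43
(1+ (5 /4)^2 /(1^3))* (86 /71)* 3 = 5289 /568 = 9.31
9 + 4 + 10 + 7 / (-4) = 85 / 4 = 21.25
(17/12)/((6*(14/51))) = 289/336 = 0.86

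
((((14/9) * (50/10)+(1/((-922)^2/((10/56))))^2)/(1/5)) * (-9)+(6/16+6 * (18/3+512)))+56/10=7829677278319816167/2832759803659520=2763.97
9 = 9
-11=-11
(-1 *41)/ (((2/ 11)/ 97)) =-43747/ 2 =-21873.50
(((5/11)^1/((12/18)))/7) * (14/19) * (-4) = -60/209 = -0.29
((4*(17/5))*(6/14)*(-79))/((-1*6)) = 2686/35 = 76.74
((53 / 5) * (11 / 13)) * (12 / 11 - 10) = -5194 / 65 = -79.91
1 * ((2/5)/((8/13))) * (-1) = -13/20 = -0.65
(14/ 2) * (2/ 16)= 7/ 8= 0.88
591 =591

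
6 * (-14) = -84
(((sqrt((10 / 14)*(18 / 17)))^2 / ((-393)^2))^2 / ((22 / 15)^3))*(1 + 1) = 84375 / 5550820210485011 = 0.00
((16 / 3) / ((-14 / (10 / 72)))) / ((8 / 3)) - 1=-1.02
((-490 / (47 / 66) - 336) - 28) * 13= -642824 / 47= -13677.11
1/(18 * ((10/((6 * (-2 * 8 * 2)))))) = -16/15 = -1.07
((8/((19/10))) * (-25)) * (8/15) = -3200/57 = -56.14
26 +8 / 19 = 502 / 19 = 26.42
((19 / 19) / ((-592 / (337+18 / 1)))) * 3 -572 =-339689 / 592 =-573.80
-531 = -531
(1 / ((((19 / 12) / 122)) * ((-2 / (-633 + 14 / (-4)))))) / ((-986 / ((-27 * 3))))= 993141 / 493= 2014.48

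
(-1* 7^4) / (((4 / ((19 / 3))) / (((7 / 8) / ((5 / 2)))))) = -1330.55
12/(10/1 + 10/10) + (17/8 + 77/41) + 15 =72499/3608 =20.09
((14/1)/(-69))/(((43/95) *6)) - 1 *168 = -1496033/8901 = -168.07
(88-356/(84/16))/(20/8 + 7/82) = 164/21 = 7.81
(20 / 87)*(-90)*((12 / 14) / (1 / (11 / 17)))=-39600 / 3451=-11.47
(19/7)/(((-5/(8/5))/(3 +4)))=-152/25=-6.08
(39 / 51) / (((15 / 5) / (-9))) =-39 / 17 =-2.29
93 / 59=1.58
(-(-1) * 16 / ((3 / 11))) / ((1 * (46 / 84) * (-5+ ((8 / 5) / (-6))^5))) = -267300000 / 12478811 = -21.42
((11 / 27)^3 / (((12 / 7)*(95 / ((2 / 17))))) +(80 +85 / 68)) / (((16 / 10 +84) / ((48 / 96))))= 30993362509 / 65305359648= 0.47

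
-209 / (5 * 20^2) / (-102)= 209 / 204000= 0.00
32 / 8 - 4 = 0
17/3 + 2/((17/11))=355/51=6.96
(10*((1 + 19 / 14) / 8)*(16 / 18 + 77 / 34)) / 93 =53075 / 531216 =0.10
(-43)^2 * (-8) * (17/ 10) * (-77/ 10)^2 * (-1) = 1490930.06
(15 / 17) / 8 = 15 / 136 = 0.11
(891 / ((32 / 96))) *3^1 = 8019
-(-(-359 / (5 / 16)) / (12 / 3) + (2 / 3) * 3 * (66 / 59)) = -85384 / 295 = -289.44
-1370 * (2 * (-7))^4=-52629920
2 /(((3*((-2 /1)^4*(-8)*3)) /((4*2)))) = -1 /72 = -0.01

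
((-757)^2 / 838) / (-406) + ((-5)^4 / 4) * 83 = 12967.07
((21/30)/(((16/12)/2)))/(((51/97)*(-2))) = -679/680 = -1.00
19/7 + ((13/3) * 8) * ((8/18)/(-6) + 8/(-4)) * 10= -406141/567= -716.30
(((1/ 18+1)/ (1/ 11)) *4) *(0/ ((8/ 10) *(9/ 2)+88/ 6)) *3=0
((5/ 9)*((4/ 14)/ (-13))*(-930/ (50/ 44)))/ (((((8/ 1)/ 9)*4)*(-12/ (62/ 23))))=-10571/ 16744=-0.63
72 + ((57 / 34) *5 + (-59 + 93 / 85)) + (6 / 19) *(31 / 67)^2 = 22.54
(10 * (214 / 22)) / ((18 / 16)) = 8560 / 99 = 86.46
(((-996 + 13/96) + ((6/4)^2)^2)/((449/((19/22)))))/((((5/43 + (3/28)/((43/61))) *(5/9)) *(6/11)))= -28630217/1221280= -23.44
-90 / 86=-1.05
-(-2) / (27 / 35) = 70 / 27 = 2.59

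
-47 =-47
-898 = -898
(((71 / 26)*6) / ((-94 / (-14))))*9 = 13419 / 611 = 21.96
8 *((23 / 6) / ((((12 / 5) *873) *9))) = 115 / 70713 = 0.00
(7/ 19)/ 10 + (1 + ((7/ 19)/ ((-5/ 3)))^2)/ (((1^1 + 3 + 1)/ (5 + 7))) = 230509/ 90250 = 2.55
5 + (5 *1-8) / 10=47 / 10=4.70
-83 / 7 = -11.86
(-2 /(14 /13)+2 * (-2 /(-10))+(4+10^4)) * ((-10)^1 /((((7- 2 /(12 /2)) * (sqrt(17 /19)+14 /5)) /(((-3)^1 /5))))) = 59865219 /16495- 3150801 * sqrt(323) /46186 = 2403.23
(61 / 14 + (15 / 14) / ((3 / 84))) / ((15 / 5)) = 481 / 42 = 11.45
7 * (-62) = -434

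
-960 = -960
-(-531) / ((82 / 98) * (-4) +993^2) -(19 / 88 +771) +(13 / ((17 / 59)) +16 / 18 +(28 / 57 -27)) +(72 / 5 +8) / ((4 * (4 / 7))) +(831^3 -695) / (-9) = -3940541452417908024377 / 61800332421960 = -63762463.70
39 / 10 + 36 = 399 / 10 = 39.90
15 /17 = 0.88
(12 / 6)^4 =16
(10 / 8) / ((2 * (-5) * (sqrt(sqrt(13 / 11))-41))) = 1 / (8 * (-11^(3 / 4) * 13^(1 / 4) / 11+41)) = 0.00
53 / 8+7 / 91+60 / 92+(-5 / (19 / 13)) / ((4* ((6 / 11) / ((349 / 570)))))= 99384125 / 15543216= 6.39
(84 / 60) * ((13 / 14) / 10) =13 / 100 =0.13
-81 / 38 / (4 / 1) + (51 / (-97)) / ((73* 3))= -576145 / 1076312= -0.54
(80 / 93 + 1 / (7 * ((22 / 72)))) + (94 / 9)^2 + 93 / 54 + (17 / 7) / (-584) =12661371391 / 112914648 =112.13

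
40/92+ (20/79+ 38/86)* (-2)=-74636/78131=-0.96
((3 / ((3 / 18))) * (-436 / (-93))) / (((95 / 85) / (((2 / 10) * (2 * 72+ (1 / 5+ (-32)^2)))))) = 259760952 / 14725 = 17640.81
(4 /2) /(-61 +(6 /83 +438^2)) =0.00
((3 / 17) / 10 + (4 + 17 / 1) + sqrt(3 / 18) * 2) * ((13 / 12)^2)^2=28561 * sqrt(6) / 62208 + 11338717 / 391680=30.07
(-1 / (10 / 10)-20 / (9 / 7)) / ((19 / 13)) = -11.33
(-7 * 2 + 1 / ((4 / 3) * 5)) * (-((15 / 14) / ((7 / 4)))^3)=373950 / 117649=3.18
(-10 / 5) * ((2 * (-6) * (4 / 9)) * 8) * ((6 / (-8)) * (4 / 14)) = -128 / 7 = -18.29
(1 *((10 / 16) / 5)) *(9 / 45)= 1 / 40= 0.02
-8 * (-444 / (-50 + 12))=-1776 / 19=-93.47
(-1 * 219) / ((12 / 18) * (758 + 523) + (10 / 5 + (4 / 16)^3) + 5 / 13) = -182208 / 712525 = -0.26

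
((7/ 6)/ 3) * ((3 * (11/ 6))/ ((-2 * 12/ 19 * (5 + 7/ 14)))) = -133/ 432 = -0.31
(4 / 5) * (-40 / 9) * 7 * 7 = -1568 / 9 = -174.22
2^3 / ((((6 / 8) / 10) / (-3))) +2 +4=-314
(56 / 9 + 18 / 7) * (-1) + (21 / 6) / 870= -8.79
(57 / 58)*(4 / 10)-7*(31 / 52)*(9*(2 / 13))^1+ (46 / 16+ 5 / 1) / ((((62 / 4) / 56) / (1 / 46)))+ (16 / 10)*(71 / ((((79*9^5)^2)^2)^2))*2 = -37349948083454836132394776443230933839114438665948215867008421 / 7835944300168812449826367523316416644180372542315702375804930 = -4.77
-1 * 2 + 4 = 2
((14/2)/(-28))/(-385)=1/1540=0.00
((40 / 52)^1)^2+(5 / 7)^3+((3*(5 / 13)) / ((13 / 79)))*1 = 461880 / 57967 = 7.97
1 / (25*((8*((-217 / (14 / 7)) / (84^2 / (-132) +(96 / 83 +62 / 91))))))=2144231 / 901450550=0.00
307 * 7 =2149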